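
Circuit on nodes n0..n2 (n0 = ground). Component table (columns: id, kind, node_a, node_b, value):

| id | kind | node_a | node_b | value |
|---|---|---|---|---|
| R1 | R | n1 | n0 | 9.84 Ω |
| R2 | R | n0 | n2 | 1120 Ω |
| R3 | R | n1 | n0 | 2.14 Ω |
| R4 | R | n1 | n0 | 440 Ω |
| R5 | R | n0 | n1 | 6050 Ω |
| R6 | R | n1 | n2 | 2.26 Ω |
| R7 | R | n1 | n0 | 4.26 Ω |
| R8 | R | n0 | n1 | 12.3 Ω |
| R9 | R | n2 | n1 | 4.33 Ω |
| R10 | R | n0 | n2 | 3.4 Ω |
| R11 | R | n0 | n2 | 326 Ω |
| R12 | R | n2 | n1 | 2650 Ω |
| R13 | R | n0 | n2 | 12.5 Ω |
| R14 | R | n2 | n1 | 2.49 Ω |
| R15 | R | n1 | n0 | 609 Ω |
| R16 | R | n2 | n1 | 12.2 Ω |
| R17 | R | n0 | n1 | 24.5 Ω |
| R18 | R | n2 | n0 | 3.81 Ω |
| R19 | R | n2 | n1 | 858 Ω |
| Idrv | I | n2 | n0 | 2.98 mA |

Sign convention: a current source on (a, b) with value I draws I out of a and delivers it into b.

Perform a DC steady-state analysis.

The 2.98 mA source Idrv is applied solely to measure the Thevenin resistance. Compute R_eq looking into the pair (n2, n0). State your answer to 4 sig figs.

Element admittances at DC:
  Y(R1) = 0.1016 S between n1,n0
  Y(R2) = 0.0008929 S between n0,n2
  Y(R3) = 0.4673 S between n1,n0
  Y(R4) = 0.002273 S between n1,n0
  Y(R5) = 0.0001653 S between n0,n1
  Y(R6) = 0.4425 S between n1,n2
  Y(R7) = 0.2347 S between n1,n0
  Y(R8) = 0.08130 S between n0,n1
  Y(R9) = 0.2309 S between n2,n1
  Y(R10) = 0.2941 S between n0,n2
  Y(R11) = 0.003067 S between n0,n2
  Y(R12) = 0.0003774 S between n2,n1
  Y(R13) = 0.08000 S between n0,n2
  Y(R14) = 0.4016 S between n2,n1
  Y(R15) = 0.001642 S between n1,n0
  Y(R16) = 0.08197 S between n2,n1
  Y(R17) = 0.04082 S between n0,n1
  Y(R18) = 0.2625 S between n2,n0
  Y(R19) = 0.001166 S between n2,n1
  Idrv: injects 0.00298 A into n0 (from n2)
Assemble and solve the 2×2 MNA system:
  V(n1)=-0.001430  V(n2)=-0.002577

R_eq = 0.8648 Ω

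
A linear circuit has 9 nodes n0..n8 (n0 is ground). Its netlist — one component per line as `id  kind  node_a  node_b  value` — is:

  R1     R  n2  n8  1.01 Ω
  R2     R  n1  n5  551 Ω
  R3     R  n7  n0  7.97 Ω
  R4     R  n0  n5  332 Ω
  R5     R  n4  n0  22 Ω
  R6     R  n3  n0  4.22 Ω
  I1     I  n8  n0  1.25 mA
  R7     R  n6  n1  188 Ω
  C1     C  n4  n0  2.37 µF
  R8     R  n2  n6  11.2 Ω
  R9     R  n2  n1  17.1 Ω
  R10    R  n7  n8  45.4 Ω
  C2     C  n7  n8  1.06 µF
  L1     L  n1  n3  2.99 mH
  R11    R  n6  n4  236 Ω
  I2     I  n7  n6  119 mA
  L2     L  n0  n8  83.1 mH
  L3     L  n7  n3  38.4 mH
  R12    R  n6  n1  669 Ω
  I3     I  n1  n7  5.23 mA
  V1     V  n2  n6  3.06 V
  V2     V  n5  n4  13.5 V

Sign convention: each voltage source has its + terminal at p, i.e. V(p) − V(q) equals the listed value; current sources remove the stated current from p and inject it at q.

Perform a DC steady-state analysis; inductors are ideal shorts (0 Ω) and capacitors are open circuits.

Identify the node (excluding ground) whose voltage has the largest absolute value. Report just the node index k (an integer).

5

MNA unknowns: 8 node voltages V₁..V_8 plus 5 source currents (L1, L2, L3, V1, V2)
R1: Y=0.9901 on G[2,8]
R2: Y=0.001815 on G[1,5]
R3: Y=0.1255 on G[7,0]
R4: Y=0.003012 on G[0,5]
R5: Y=0.04545 on G[4,0]
R6: Y=0.2370 on G[3,0]
I1: z[8]−=0.00125, z[0]+=0.00125
R7: Y=0.005319 on G[6,1]
C1: Y=0.000 on G[4,0]
R8: Y=0.08929 on G[2,6]
R9: Y=0.05848 on G[2,1]
R10: Y=0.02203 on G[7,8]
C2: Y=0.000 on G[7,8]
L1: row V1−V3=0, i_L1 at 1,3
R11: Y=0.004237 on G[6,4]
I2: z[7]−=0.119, z[6]+=0.119
L2: row V0−V8=0, i_L2 at 0,8
L3: row V7−V3=0, i_L3 at 7,3
R12: Y=0.001495 on G[6,1]
I3: z[1]−=0.00523, z[7]+=0.00523
V1: row V2−V6=3.06, i_V1 at 2,6
V2: row V5−V4=13.5, i_V2 at 5,4
solve → V1=-0.2433, V2=0.1235, V3=-0.2433, V4=-1.432, V5=12.07, V6=-2.937, V7=-0.2433, V8=0.000
aux → i_L1=0.02022, i_L2=-0.1157, i_L3=-0.07788, i_V1=-0.4169, i_V2=-0.05870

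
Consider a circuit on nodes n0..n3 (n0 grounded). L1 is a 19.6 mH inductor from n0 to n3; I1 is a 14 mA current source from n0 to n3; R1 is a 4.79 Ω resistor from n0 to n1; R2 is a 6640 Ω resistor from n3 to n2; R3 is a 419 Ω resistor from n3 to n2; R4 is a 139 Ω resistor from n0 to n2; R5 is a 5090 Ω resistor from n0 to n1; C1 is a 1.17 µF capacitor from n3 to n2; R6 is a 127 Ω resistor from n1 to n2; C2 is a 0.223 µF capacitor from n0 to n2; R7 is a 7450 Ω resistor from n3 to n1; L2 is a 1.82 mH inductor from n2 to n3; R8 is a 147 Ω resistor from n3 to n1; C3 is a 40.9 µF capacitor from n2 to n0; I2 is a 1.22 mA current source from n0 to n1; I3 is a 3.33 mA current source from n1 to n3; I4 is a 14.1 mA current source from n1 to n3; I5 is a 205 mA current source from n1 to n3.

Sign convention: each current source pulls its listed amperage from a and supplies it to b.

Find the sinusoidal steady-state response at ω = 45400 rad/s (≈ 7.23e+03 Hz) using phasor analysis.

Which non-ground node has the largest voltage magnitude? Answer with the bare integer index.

MNA unknowns: 3 node voltages V₁..V_3
L1: Y=0.000-0.001124j on G[0,3]
I1: z[0]−=0.014, z[3]+=0.014
R1: Y=0.2088+0.000j on G[0,1]
R2: Y=0.0001506+0.000j on G[3,2]
R3: Y=0.002387+0.000j on G[3,2]
R4: Y=0.007194+0.000j on G[0,2]
R5: Y=0.0001965+0.000j on G[0,1]
C1: Y=0.000+0.05312j on G[3,2]
R6: Y=0.007874+0.000j on G[1,2]
C2: Y=0.000+0.01012j on G[0,2]
R7: Y=0.0001342+0.000j on G[3,1]
L2: Y=0.000-0.01210j on G[2,3]
R8: Y=0.006803+0.000j on G[3,1]
C3: Y=0.000+1.857j on G[2,0]
I2: z[0]−=0.00122, z[1]+=0.00122
I3: z[1]−=0.00333, z[3]+=0.00333
I4: z[1]−=0.0141, z[3]+=0.0141
I5: z[1]−=0.205, z[3]+=0.205
solve → V1=-0.9473-0.1769j, V2=0.02104-0.1175j, V3=1.307-5.574j

3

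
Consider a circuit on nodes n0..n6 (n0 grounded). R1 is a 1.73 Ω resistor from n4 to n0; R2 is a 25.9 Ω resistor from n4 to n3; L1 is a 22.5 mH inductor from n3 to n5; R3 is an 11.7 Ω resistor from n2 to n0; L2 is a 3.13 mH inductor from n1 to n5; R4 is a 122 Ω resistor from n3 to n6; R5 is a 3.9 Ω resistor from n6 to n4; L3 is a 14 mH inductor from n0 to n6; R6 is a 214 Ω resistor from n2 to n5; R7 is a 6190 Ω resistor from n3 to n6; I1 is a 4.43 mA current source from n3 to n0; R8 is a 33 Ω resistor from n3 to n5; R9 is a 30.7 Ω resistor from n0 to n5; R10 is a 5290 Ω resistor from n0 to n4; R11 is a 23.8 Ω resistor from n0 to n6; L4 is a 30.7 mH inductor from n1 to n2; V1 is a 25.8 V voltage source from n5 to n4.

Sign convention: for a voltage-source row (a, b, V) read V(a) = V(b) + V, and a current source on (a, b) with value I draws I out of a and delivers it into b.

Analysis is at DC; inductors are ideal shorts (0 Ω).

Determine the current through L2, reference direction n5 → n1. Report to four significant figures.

MNA unknowns: 6 node voltages V₁..V_6 plus 5 source currents (L1, L2, L3, L4, V1)
R1: Y=0.5780 on G[4,0]
R2: Y=0.03861 on G[4,3]
L1: row V3−V5=0, i_L1 at 3,5
R3: Y=0.08547 on G[2,0]
L2: row V1−V5=0, i_L2 at 1,5
R4: Y=0.008197 on G[3,6]
R5: Y=0.2564 on G[6,4]
L3: row V0−V6=0, i_L3 at 0,6
R6: Y=0.004673 on G[2,5]
R7: Y=0.0001616 on G[3,6]
I1: z[3]−=0.00443, z[0]+=0.00443
R8: Y=0.03030 on G[3,5]
R9: Y=0.03257 on G[0,5]
R10: Y=0.0001890 on G[0,4]
R11: Y=0.04202 on G[0,6]
L4: row V1−V2=0, i_L4 at 1,2
V1: row V5−V4=25.8, i_V1 at 5,4
solve → V1=22.40, V2=22.40, V3=22.40, V4=-3.398, V5=22.40, V6=0.000
aux → i_L1=-1.188, i_L2=-1.915, i_L3=0.6840, i_L4=1.915, i_V1=-3.832

1.915 A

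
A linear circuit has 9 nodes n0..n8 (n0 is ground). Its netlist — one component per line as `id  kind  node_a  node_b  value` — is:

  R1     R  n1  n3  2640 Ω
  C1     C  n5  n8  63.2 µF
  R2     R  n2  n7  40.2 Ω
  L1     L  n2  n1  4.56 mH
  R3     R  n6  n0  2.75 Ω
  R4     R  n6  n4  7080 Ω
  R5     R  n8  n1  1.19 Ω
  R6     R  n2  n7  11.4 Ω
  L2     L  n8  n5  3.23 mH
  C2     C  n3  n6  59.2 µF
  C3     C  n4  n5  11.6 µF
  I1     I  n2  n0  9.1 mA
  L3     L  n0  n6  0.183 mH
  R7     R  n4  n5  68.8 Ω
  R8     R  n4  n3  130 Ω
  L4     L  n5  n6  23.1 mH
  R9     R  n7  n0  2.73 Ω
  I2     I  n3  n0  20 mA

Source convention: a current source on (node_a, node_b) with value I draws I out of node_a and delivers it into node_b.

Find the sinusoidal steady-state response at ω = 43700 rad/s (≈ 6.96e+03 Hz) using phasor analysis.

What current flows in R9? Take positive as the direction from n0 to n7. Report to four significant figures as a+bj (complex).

0.009013+0.0002060j A

MNA unknowns: 8 node voltages V₁..V_8
R1: Y=0.0003788+0.000j on G[1,3]
C1: Y=0.000+2.762j on G[5,8]
R2: Y=0.02488+0.000j on G[2,7]
L1: Y=0.000-0.005018j on G[2,1]
R3: Y=0.3636+0.000j on G[6,0]
R4: Y=0.0001412+0.000j on G[6,4]
R5: Y=0.8403+0.000j on G[8,1]
R6: Y=0.08772+0.000j on G[2,7]
L2: Y=0.000-0.007085j on G[8,5]
C2: Y=0.000+2.587j on G[3,6]
C3: Y=0.000+0.5069j on G[4,5]
I1: z[2]−=0.0091, z[0]+=0.0091
L3: Y=0.000-0.1250j on G[0,6]
R7: Y=0.01453+0.000j on G[4,5]
R8: Y=0.007692+0.000j on G[4,3]
L4: Y=0.000-0.0009906j on G[5,6]
R9: Y=0.3663+0.000j on G[7,0]
I2: z[3]−=0.02, z[0]+=0.02
solve → V1=-0.06360+0.01503j, V2=-0.1046-0.002392j, V3=-0.04950-0.008705j, V4=-0.06393+0.01453j, V5=-0.06358+0.01476j, V6=-0.04957-0.01648j, V7=-0.02460-0.0005623j, V8=-0.06350+0.01479j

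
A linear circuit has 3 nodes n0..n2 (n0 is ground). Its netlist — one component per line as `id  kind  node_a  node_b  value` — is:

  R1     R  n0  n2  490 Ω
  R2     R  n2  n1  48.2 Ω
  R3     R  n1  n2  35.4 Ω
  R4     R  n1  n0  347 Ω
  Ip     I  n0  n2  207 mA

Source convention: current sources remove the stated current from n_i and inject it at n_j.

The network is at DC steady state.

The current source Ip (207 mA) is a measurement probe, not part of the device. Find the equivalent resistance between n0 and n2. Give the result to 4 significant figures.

R_eq = 210.0 Ω

MNA unknowns: 2 node voltages V₁..V_2
R1: Y=0.002041 on G[0,2]
R2: Y=0.02075 on G[2,1]
R3: Y=0.02825 on G[1,2]
R4: Y=0.002882 on G[1,0]
Ip: z[0]−=0.207, z[2]+=0.207
solve → V1=41.05, V2=43.46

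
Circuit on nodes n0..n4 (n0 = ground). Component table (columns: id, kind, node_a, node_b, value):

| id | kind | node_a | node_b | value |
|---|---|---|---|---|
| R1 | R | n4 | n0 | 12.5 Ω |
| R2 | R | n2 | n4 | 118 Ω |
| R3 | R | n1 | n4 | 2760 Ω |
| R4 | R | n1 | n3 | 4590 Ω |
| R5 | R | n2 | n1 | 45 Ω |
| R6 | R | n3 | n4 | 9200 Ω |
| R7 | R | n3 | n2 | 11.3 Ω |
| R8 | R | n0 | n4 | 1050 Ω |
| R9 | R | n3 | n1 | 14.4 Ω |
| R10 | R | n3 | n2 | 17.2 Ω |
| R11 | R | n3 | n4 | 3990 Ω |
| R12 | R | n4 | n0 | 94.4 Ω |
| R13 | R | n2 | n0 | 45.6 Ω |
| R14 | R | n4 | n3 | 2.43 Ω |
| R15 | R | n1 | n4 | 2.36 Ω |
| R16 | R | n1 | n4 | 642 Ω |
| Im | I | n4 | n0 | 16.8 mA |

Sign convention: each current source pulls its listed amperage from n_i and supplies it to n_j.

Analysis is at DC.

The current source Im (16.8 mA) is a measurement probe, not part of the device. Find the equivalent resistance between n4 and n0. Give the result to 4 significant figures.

Apply KCL at each of the 4 non-ground nodes and solve the resulting linear system.
Node n1: branches {R3, R4, R5, R9, R15, R16} → V_1 = -0.1505
Node n2: branches {R2, R5, R7, R10, R13} → V_2 = -0.1315
Node n3: branches {R4, R6, R7, R9, R10, R11, R14} → V_3 = -0.1471
Node n4: branches {R1, R2, R3, R6, R8, R11, R12, R14, R15, R16, Im} → V_4 = -0.1520

R_eq = 9.049 Ω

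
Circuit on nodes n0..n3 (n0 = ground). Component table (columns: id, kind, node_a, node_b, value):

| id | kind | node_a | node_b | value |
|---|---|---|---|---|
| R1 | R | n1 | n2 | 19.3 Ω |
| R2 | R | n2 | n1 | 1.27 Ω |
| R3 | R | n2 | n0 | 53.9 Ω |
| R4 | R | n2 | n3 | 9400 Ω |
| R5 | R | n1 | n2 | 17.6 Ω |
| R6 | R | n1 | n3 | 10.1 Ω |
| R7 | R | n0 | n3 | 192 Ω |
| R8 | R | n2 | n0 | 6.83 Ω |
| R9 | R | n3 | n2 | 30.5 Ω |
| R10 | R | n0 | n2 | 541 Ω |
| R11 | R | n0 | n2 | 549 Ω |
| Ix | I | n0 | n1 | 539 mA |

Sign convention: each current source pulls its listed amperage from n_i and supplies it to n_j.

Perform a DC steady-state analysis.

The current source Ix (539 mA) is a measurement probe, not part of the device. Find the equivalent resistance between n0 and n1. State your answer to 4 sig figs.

MNA unknowns: 3 node voltages V₁..V_3
R1: Y=0.05181 on G[1,2]
R2: Y=0.7874 on G[2,1]
R3: Y=0.01855 on G[2,0]
R4: Y=0.0001064 on G[2,3]
R5: Y=0.05682 on G[1,2]
R6: Y=0.09901 on G[1,3]
R7: Y=0.005208 on G[0,3]
R8: Y=0.1464 on G[2,0]
R9: Y=0.03279 on G[3,2]
R10: Y=0.001848 on G[0,2]
R11: Y=0.001821 on G[0,2]
Ix: z[0]−=0.539, z[1]+=0.539
solve → V1=3.663, V2=3.092, V3=3.387

R_eq = 6.795 Ω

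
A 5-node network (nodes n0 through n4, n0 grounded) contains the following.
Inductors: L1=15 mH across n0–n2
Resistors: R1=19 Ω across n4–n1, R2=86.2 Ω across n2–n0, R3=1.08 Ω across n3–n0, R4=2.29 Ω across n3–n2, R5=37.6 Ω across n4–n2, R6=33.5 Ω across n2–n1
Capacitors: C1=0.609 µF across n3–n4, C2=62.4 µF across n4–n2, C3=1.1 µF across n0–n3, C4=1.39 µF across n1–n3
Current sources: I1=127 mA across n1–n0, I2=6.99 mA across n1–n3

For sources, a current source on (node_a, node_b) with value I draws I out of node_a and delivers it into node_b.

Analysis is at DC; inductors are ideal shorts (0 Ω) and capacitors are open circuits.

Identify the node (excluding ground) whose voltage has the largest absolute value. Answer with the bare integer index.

1

Element admittances at DC:
  L1: short n0↔n2 (DC inductor)
  Y(R1) = 0.05263 S between n4,n1
  Y(R2) = 0.01160 S between n2,n0
  Y(R3) = 0.9259 S between n3,n0
  Y(C1) = 0.000 S between n3,n4
  Y(C2) = 0.000 S between n4,n2
  Y(R4) = 0.4367 S between n3,n2
  Y(R5) = 0.02660 S between n4,n2
  Y(C3) = 0.000 S between n0,n3
  Y(R6) = 0.02985 S between n2,n1
  Y(C4) = 0.000 S between n1,n3
  I1: injects 0.127 A into n0 (from n1)
  I2: injects 0.00699 A into n3 (from n1)
Assemble and solve the 5×5 MNA system:
  V(n1)=-2.820  V(n2)=0.000  V(n3)=0.005130  V(n4)=-1.873
  i(L1)=0.1317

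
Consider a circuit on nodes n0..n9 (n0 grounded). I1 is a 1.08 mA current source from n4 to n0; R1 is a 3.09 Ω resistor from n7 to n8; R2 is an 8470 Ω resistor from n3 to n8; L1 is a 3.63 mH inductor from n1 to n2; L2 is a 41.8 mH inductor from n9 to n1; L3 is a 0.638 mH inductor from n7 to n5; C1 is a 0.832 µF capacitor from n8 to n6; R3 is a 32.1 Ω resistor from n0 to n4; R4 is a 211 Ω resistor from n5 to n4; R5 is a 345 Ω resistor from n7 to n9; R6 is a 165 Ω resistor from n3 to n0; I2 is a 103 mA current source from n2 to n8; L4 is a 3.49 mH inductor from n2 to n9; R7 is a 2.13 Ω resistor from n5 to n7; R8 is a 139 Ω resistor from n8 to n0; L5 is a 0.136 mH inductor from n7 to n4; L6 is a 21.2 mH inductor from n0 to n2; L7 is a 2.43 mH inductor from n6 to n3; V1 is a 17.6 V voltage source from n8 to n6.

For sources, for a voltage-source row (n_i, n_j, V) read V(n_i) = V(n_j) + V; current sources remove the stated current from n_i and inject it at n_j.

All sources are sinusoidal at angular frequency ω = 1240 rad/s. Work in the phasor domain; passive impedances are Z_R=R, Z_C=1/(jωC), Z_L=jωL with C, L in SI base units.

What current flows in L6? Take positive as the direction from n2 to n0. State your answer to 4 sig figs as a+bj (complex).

-0.09007+0.006253j A

Element admittances at ω=1240 rad/s:
  I1: injects 0.00108 A into n0 (from n4)
  Y(R1) = 0.3236+0.000j S between n7,n8
  Y(R2) = 0.0001181+0.000j S between n3,n8
  Y(L1) = 0.000-0.2222j S between n1,n2
  Y(L2) = 0.000-0.01929j S between n9,n1
  Y(L3) = 0.000-1.264j S between n7,n5
  Y(C1) = 0.000+0.001032j S between n8,n6
  Y(R3) = 0.03115+0.000j S between n0,n4
  Y(R4) = 0.004739+0.000j S between n5,n4
  Y(R5) = 0.002899+0.000j S between n7,n9
  Y(R6) = 0.006061+0.000j S between n3,n0
  I2: injects 0.103 A into n8 (from n2)
  Y(L4) = 0.000-0.2311j S between n2,n9
  Y(R7) = 0.4695+0.000j S between n5,n7
  Y(R8) = 0.007194+0.000j S between n8,n0
  Y(L5) = 0.000-5.930j S between n7,n4
  Y(L6) = 0.000-0.03804j S between n0,n2
  Y(L7) = 0.000-0.3319j S between n6,n3
  V1: constraint V(n8)−V(n6) = 17.6
Assemble and solve the 10×10 MNA system:
  V(n1)=-0.1664-2.364j  V(n2)=-0.1644-2.368j  V(n3)=-12.87+0.08479j  V(n4)=4.270-0.1811j  V(n5)=4.271-0.1585j  V(n6)=-12.87-0.1566j  V(n7)=4.271-0.1585j  V(n8)=4.725-0.1566j  V(n9)=-0.1895-2.316j
  i(V1)=-0.08010-0.01762j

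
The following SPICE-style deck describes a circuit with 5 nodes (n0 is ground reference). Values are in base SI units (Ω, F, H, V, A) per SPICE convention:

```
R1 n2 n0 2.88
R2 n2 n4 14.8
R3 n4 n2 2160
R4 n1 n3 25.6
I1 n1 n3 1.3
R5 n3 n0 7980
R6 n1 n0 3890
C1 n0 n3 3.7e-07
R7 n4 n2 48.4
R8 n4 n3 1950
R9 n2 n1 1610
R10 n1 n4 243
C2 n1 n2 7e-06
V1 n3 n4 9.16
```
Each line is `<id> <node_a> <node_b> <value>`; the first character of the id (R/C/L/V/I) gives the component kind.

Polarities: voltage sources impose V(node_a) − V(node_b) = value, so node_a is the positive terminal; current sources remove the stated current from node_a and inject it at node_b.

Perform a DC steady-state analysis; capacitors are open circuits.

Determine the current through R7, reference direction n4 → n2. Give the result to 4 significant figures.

0.004062 A

Apply KCL at each of the 4 non-ground nodes and solve the resulting linear system.
Node n1: branches {R4, I1, R6, R9, R10, C2} → V_1 = -21.18
Node n2: branches {R1, R2, R3, R7, R9, C2} → V_2 = 0.01230
Node n3: branches {R4, I1, R5, C1, R8, V1} → V_3 = 9.369
Node n4: branches {R2, R3, R7, R8, R10, V1} → V_4 = 0.2089
Source currents: i(V1)=0.1008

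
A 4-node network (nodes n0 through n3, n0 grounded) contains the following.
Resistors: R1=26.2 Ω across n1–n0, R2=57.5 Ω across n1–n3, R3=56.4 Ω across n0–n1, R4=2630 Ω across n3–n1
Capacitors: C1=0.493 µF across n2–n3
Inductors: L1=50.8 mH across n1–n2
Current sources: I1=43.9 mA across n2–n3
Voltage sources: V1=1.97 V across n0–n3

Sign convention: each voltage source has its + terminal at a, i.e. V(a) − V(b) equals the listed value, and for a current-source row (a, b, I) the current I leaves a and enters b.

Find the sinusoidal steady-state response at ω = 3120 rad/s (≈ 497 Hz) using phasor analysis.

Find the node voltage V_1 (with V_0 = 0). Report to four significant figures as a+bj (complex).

-1.264-0.01950j V

MNA unknowns: 3 node voltages V₁..V_3 plus 1 source current (V1)
R1: Y=0.03817+0.000j on G[1,0]
R2: Y=0.01739+0.000j on G[1,3]
C1: Y=0.000+0.001538j on G[2,3]
R3: Y=0.01773+0.000j on G[0,1]
L1: Y=0.000-0.006309j on G[1,2]
I1: z[2]−=0.0439, z[3]+=0.0439
R4: Y=0.0003802+0.000j on G[3,1]
V1: row V0−V3=1.97, i_V1 at 0,3
solve → V1=-1.264-0.01950j, V2=-1.036-9.227j, V3=-1.970+0.000j
aux → i_V1=-0.07064-0.001090j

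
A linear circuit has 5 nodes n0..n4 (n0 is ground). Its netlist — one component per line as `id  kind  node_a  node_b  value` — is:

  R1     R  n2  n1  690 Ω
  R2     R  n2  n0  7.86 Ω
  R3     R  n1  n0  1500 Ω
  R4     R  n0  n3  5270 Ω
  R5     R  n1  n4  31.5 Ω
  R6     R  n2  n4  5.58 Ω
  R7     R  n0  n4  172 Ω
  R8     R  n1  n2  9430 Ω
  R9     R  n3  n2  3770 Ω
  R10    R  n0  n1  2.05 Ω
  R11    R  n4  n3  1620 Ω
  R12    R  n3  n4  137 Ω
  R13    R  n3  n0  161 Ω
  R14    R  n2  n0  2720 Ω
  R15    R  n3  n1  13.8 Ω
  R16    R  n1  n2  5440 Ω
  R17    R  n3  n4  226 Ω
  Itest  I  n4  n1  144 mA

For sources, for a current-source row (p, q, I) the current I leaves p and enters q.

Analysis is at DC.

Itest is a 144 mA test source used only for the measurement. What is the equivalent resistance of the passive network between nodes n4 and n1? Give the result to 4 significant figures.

R_eq = 8.923 Ω

Element admittances at DC:
  Y(R1) = 0.001449 S between n2,n1
  Y(R2) = 0.1272 S between n2,n0
  Y(R3) = 0.0006667 S between n1,n0
  Y(R4) = 0.0001898 S between n0,n3
  Y(R5) = 0.03175 S between n1,n4
  Y(R6) = 0.1792 S between n2,n4
  Y(R7) = 0.005814 S between n0,n4
  Y(R8) = 0.0001060 S between n1,n2
  Y(R9) = 0.0002653 S between n3,n2
  Y(R10) = 0.4878 S between n0,n1
  Y(R11) = 0.0006173 S between n4,n3
  Y(R12) = 0.007299 S between n3,n4
  Y(R13) = 0.006211 S between n3,n0
  Y(R14) = 0.0003676 S between n2,n0
  Y(R15) = 0.07246 S between n3,n1
  Y(R16) = 0.0001838 S between n1,n2
  Y(R17) = 0.004425 S between n3,n4
  Itest: injects 0.144 A into n1 (from n4)
Assemble and solve the 4×4 MNA system:
  V(n1)=0.1804  V(n2)=-0.6400  V(n3)=-0.007950  V(n4)=-1.105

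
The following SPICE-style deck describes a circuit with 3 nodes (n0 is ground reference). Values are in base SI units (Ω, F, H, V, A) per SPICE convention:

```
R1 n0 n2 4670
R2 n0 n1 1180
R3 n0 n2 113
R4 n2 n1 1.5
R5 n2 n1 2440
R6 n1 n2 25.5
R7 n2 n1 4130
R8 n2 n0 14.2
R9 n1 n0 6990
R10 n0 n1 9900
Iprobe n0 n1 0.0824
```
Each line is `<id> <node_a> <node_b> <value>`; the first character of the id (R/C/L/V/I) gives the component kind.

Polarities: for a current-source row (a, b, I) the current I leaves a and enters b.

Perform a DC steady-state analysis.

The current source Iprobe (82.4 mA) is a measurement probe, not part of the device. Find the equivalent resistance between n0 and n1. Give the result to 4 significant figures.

Apply KCL at each of the 2 non-ground nodes and solve the resulting linear system.
Node n1: branches {R2, R4, R5, R6, R7, R9, R10, Iprobe} → V_1 = 1.136
Node n2: branches {R1, R3, R4, R5, R6, R7, R8} → V_2 = 1.021

R_eq = 13.79 Ω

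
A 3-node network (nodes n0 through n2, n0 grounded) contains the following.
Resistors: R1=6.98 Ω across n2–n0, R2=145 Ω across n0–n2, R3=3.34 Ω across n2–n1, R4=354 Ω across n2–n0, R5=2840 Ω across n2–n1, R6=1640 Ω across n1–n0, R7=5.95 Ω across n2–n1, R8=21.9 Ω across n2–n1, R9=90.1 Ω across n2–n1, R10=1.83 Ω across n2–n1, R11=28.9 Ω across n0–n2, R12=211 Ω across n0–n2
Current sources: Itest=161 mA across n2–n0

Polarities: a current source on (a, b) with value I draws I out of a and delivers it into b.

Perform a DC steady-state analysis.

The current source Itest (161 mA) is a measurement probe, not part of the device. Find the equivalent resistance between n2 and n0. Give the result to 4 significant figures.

R_eq = 5.183 Ω

Element admittances at DC:
  Y(R1) = 0.1433 S between n2,n0
  Y(R2) = 0.006897 S between n0,n2
  Y(R3) = 0.2994 S between n2,n1
  Y(R4) = 0.002825 S between n2,n0
  Y(R5) = 0.0003521 S between n2,n1
  Y(R6) = 0.0006098 S between n1,n0
  Y(R7) = 0.1681 S between n2,n1
  Y(R8) = 0.04566 S between n2,n1
  Y(R9) = 0.01110 S between n2,n1
  Y(R10) = 0.5464 S between n2,n1
  Y(R11) = 0.03460 S between n0,n2
  Y(R12) = 0.004739 S between n0,n2
  Itest: injects 0.161 A into n0 (from n2)
Assemble and solve the 2×2 MNA system:
  V(n1)=-0.8340  V(n2)=-0.8345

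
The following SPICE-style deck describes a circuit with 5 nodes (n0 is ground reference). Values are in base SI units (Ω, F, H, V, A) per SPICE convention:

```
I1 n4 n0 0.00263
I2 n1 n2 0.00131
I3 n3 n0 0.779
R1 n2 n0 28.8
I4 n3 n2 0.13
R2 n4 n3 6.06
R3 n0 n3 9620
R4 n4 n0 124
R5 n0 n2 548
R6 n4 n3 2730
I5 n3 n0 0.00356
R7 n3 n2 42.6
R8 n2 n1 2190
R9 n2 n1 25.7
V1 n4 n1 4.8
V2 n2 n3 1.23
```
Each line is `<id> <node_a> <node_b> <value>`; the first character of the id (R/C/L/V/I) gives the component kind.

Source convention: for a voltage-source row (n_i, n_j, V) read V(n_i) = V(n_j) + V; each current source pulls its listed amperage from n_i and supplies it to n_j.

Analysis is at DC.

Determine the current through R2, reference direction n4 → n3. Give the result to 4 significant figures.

0.2991 A

MNA unknowns: 4 node voltages V₁..V_4 plus 2 source currents (V1, V2)
I1: z[4]−=0.00263, z[0]+=0.00263
I2: z[1]−=0.00131, z[2]+=0.00131
I3: z[3]−=0.779, z[0]+=0.779
R1: Y=0.03472 on G[2,0]
I4: z[3]−=0.13, z[2]+=0.13
R2: Y=0.1650 on G[4,3]
R3: Y=0.0001040 on G[0,3]
R4: Y=0.008065 on G[4,0]
R5: Y=0.001825 on G[0,2]
R6: Y=0.0003663 on G[4,3]
I5: z[3]−=0.00356, z[0]+=0.00356
R7: Y=0.02347 on G[3,2]
R8: Y=0.0004566 on G[2,1]
R9: Y=0.03891 on G[2,1]
V1: row V4−V1=4.8, i_V1 at 4,1
V2: row V2−V3=1.23, i_V2 at 2,3
solve → V1=-21.88, V2=-17.66, V3=-18.89, V4=-17.08
aux → i_V1=-0.1647, i_V2=0.5819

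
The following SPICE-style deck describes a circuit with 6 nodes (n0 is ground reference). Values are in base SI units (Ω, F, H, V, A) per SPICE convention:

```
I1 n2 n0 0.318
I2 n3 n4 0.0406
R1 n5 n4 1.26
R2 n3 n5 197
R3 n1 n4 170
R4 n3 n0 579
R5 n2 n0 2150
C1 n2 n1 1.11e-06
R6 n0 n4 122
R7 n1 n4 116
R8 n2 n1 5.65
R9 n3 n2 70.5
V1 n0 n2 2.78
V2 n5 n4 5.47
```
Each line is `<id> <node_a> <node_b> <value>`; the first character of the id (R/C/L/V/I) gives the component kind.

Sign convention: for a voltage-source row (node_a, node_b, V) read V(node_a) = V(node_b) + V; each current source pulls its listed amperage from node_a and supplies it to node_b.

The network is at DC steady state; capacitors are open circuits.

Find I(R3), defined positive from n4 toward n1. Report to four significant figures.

Element admittances at DC:
  I1: injects 0.318 A into n0 (from n2)
  I2: injects 0.0406 A into n4 (from n3)
  Y(R1) = 0.7937 S between n5,n4
  Y(R2) = 0.005076 S between n3,n5
  Y(R3) = 0.005882 S between n1,n4
  Y(R4) = 0.001727 S between n3,n0
  Y(R5) = 0.0004651 S between n2,n0
  Y(C1) = 0.000 S between n2,n1
  Y(R6) = 0.008197 S between n0,n4
  Y(R7) = 0.008621 S between n1,n4
  Y(R8) = 0.1770 S between n2,n1
  Y(R9) = 0.01418 S between n3,n2
  V1: constraint V(n0)−V(n2) = 2.78
  V2: constraint V(n5)−V(n4) = 5.47
Assemble and solve the 7×7 MNA system:
  V(n1)=-2.680  V(n2)=-2.780  V(n3)=-2.843  V(n4)=-1.457  V(n5)=4.013
  i(V1)=0.2999  i(V2)=-4.376

0.007195 A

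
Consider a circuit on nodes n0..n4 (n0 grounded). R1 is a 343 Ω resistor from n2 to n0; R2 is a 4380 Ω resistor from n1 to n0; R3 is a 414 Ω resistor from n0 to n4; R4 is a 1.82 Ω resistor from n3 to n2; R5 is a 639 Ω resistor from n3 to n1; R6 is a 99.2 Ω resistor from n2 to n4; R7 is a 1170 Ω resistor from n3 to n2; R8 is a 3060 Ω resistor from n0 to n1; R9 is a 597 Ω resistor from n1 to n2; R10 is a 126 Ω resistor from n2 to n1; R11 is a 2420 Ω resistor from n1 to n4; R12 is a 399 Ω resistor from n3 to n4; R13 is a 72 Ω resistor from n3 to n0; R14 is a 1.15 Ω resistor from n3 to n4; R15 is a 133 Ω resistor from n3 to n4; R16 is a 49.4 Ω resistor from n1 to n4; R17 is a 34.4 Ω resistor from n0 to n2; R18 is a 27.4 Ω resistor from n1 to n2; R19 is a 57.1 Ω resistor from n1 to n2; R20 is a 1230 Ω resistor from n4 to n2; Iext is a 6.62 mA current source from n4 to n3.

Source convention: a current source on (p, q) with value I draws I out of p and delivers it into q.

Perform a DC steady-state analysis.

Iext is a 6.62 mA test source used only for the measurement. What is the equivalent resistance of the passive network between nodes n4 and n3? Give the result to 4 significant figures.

Element admittances at DC:
  Y(R1) = 0.002915 S between n2,n0
  Y(R2) = 0.0002283 S between n1,n0
  Y(R3) = 0.002415 S between n0,n4
  Y(R4) = 0.5495 S between n3,n2
  Y(R5) = 0.001565 S between n3,n1
  Y(R6) = 0.01008 S between n2,n4
  Y(R7) = 0.0008547 S between n3,n2
  Y(R8) = 0.0003268 S between n0,n1
  Y(R9) = 0.001675 S between n1,n2
  Y(R10) = 0.007937 S between n2,n1
  Y(R11) = 0.0004132 S between n1,n4
  Y(R12) = 0.002506 S between n3,n4
  Y(R13) = 0.01389 S between n3,n0
  Y(R14) = 0.8696 S between n3,n4
  Y(R15) = 0.007519 S between n3,n4
  Y(R16) = 0.02024 S between n1,n4
  Y(R17) = 0.02907 S between n0,n2
  Y(R18) = 0.03650 S between n1,n2
  Y(R19) = 0.01751 S between n1,n2
  Y(R20) = 0.0008130 S between n4,n2
  Iext: injects 0.00662 A into n3 (from n4)
Assemble and solve the 4×4 MNA system:
  V(n1)=-0.001393  V(n2)=0.0002647  V(n3)=0.0006093  V(n4)=-0.006688

R_eq = 1.102 Ω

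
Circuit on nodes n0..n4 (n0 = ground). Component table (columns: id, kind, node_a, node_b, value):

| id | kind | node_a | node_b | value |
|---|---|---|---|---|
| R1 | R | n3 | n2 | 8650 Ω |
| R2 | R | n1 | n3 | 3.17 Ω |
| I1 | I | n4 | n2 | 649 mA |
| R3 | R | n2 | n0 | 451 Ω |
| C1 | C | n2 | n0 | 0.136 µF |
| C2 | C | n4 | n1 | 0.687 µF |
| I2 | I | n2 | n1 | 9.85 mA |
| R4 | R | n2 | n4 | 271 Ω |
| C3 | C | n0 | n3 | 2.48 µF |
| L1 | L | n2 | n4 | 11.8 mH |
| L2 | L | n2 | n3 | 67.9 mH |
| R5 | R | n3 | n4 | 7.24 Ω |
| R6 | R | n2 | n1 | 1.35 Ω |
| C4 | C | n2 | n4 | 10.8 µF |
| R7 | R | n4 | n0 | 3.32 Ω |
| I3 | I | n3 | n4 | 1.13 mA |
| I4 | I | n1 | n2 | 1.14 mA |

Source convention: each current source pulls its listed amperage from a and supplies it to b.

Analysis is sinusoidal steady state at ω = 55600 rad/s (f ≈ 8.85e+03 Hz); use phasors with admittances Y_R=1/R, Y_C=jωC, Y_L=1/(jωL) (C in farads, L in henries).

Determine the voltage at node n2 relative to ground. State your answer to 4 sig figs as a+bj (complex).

Element admittances at ω=55600 rad/s:
  Y(R1) = 0.0001156+0.000j S between n3,n2
  Y(R2) = 0.3155+0.000j S between n1,n3
  I1: injects 0.649 A into n2 (from n4)
  Y(R3) = 0.002217+0.000j S between n2,n0
  Y(C1) = 0.000+0.007562j S between n2,n0
  Y(C2) = 0.000+0.03820j S between n4,n1
  I2: injects 0.00985 A into n1 (from n2)
  Y(R4) = 0.003690+0.000j S between n2,n4
  Y(C3) = 0.000+0.1379j S between n0,n3
  Y(L1) = 0.000-0.001524j S between n2,n4
  Y(L2) = 0.000-0.0002649j S between n2,n3
  Y(R5) = 0.1381+0.000j S between n3,n4
  Y(R6) = 0.7407+0.000j S between n2,n1
  Y(C4) = 0.000+0.6005j S between n2,n4
  Y(R7) = 0.3012+0.000j S between n4,n0
  I3: injects 0.00113 A into n4 (from n3)
  I4: injects 0.00114 A into n2 (from n1)
Assemble and solve the 4×4 MNA system:
  V(n1)=-0.1066-0.6933j  V(n2)=-0.01647-0.8264j  V(n3)=-0.2475-0.3707j  V(n4)=-0.1903+0.1198j

-0.01647-0.8264j V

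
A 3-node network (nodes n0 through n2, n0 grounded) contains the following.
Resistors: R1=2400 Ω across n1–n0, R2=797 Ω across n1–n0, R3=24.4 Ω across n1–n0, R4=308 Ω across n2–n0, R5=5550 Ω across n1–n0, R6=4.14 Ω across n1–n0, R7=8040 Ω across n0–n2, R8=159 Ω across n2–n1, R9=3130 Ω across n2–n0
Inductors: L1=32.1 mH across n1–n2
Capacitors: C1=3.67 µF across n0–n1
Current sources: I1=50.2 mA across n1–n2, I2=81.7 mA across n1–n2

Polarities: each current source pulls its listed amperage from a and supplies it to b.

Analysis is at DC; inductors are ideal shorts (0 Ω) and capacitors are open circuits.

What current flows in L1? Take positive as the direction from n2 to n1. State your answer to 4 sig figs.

Element admittances at DC:
  Y(R1) = 0.0004167 S between n1,n0
  Y(R2) = 0.001255 S between n1,n0
  Y(R3) = 0.04098 S between n1,n0
  L1: short n1↔n2 (DC inductor)
  Y(R4) = 0.003247 S between n2,n0
  Y(C1) = 0.000 S between n0,n1
  Y(R5) = 0.0001802 S between n1,n0
  Y(R6) = 0.2415 S between n1,n0
  Y(R7) = 0.0001244 S between n0,n2
  I1: injects 0.0502 A into n2 (from n1)
  Y(R8) = 0.006289 S between n2,n1
  Y(R9) = 0.0003195 S between n2,n0
  I2: injects 0.0817 A into n2 (from n1)
Assemble and solve the 3×3 MNA system:
  V(n1)=0.000  V(n2)=0.000
  i(L1)=-0.1319

0.1319 A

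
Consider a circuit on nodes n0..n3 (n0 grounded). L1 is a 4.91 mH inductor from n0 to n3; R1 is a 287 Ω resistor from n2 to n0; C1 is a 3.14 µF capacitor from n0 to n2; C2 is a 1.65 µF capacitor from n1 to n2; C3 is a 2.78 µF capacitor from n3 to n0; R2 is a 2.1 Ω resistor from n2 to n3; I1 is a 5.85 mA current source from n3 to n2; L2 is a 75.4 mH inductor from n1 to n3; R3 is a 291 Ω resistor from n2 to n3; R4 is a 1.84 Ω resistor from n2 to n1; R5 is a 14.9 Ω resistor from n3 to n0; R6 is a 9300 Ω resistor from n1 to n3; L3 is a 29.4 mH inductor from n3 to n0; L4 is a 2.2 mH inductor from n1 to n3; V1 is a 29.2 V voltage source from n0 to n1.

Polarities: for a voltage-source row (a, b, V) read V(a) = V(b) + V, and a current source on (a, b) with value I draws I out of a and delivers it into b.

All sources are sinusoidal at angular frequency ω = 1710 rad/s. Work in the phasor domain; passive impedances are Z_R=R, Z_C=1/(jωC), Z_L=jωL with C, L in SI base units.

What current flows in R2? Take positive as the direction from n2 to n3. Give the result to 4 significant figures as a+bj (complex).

-2.036+0.4612j A

Apply KCL at each of the 3 non-ground nodes and solve the resulting linear system.
Node n1: branches {C2, L2, R4, R6, L4, V1} → V_1 = -29.20+0.000j
Node n2: branches {R1, C1, C2, R2, I1, R3, R4} → V_2 = -25.26-0.6215j
Node n3: branches {L1, C3, R2, I1, L2, R3, R5, R6, L3, L4} → V_3 = -20.99-1.590j
Source currents: i(V1)=-1.707+2.573j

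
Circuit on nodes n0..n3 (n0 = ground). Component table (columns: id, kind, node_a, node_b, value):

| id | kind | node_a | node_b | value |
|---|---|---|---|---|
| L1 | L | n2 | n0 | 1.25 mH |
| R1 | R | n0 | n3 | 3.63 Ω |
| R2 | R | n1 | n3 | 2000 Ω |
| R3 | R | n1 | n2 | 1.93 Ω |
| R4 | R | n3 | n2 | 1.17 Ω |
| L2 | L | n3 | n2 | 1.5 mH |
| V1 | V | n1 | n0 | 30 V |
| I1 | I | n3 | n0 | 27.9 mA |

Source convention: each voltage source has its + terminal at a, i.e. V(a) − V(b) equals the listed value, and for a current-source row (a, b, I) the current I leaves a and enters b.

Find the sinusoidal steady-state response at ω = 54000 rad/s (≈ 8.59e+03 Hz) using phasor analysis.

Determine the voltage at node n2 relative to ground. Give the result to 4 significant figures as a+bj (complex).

21.36+0.4572j V

Element admittances at ω=54000 rad/s:
  Y(L1) = 0.000-0.01481j S between n2,n0
  Y(R1) = 0.2755+0.000j S between n0,n3
  Y(R2) = 0.0005000+0.000j S between n1,n3
  Y(R3) = 0.5181+0.000j S between n1,n2
  Y(R4) = 0.8547+0.000j S between n3,n2
  Y(L2) = 0.000-0.01235j S between n3,n2
  V1: constraint V(n1)−V(n0) = 30
  I1: injects 0.0279 A into n0 (from n3)
Assemble and solve the 4×4 MNA system:
  V(n1)=30.00+0.000j  V(n2)=21.36+0.4572j  V(n3)=16.14+0.2885j
  i(V1)=-4.481+0.2370j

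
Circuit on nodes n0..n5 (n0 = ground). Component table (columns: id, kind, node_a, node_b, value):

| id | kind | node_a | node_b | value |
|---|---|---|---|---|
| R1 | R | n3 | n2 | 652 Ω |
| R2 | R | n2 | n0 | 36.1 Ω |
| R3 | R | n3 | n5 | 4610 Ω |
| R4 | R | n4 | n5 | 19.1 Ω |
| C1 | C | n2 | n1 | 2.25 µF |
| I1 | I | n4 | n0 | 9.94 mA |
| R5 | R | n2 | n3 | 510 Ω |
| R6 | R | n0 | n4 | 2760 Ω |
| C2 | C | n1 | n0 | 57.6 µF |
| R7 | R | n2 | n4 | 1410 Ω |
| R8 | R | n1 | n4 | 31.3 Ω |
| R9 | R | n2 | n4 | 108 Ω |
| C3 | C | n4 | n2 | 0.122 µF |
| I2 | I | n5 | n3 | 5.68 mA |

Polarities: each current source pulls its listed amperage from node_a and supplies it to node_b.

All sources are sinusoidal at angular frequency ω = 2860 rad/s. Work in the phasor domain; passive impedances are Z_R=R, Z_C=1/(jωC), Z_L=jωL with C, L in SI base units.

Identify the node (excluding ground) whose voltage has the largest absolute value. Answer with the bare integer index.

Apply KCL at each of the 5 non-ground nodes and solve the resulting linear system.
Node n1: branches {C1, C2, R8} → V_1 = -0.0008971+0.06555j
Node n2: branches {R1, R2, C1, R5, R7, R9, C3} → V_2 = 0.03555+0.004634j
Node n3: branches {R1, R3, R5, I2} → V_3 = 1.537+0.007484j
Node n4: branches {R4, I1, R6, R7, R8, R9, C3} → V_4 = -0.3511+0.05358j
Node n5: branches {R3, R4, I2} → V_5 = -0.4514+0.05339j

3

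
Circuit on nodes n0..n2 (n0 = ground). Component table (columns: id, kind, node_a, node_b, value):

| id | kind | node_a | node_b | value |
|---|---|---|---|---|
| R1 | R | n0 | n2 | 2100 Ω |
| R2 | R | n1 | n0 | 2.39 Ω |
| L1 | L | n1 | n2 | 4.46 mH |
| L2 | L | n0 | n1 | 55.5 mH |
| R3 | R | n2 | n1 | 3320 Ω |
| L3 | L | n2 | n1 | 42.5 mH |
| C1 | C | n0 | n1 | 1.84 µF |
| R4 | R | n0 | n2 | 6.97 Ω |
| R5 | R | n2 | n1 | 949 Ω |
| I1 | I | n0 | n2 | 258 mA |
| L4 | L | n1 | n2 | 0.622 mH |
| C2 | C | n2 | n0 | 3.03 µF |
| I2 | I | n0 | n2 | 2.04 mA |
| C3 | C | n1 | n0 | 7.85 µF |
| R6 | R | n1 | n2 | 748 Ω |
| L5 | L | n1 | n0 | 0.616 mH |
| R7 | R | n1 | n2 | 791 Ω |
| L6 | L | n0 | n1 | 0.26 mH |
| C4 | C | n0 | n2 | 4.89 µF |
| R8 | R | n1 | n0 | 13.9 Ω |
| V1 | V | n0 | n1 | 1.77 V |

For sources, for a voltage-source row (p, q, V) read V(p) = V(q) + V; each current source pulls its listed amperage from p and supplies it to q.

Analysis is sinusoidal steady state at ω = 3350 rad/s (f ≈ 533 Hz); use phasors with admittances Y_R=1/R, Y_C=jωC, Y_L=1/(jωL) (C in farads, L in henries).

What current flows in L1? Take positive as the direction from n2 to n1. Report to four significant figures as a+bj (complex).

0.06213-0.01146j A

MNA unknowns: 2 node voltages V₁..V_2 plus 1 source current (V1)
R1: Y=0.0004762+0.000j on G[0,2]
R2: Y=0.4184+0.000j on G[1,0]
L1: Y=0.000-0.06693j on G[1,2]
L2: Y=0.000-0.005379j on G[0,1]
R3: Y=0.0003012+0.000j on G[2,1]
L3: Y=0.000-0.007024j on G[2,1]
C1: Y=0.000+0.006164j on G[0,1]
R4: Y=0.1435+0.000j on G[0,2]
R5: Y=0.001054+0.000j on G[2,1]
I1: z[0]−=0.258, z[2]+=0.258
L4: Y=0.000-0.4799j on G[1,2]
C2: Y=0.000+0.01015j on G[2,0]
I2: z[0]−=0.00204, z[2]+=0.00204
C3: Y=0.000+0.02630j on G[1,0]
R6: Y=0.001337+0.000j on G[1,2]
L5: Y=0.000-0.4846j on G[1,0]
R7: Y=0.001264+0.000j on G[1,2]
L6: Y=0.000-1.148j on G[0,1]
C4: Y=0.000+0.01638j on G[0,2]
R8: Y=0.07194+0.000j on G[1,0]
V1: row V0−V1=1.77, i_V1 at 0,1
solve → V1=-1.770+0.000j, V2=-1.599+0.9282j
aux → i_V1=-1.383+2.933j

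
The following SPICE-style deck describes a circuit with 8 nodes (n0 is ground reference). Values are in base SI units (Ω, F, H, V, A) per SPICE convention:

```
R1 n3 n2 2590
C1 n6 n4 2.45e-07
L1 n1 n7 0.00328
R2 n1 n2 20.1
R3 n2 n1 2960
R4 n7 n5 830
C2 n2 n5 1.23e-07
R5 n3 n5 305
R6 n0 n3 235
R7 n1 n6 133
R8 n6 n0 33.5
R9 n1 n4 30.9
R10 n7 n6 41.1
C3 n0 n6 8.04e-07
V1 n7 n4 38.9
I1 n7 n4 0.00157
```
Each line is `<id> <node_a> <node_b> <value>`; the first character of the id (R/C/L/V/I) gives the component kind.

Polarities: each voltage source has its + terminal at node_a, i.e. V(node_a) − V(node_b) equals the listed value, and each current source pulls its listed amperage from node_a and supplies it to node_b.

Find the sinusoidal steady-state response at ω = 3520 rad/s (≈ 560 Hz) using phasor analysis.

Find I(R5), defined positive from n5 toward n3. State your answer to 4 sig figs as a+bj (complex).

0.003442+0.001962j A

Element admittances at ω=3520 rad/s:
  Y(R1) = 0.0003861+0.000j S between n3,n2
  Y(C1) = 0.000+0.0008624j S between n6,n4
  Y(L1) = 0.000-0.08661j S between n1,n7
  Y(R2) = 0.04975+0.000j S between n1,n2
  Y(R3) = 0.0003378+0.000j S between n2,n1
  Y(R4) = 0.001205+0.000j S between n7,n5
  Y(C2) = 0.000+0.0004330j S between n2,n5
  Y(R5) = 0.003279+0.000j S between n3,n5
  Y(R6) = 0.004255+0.000j S between n0,n3
  Y(R7) = 0.007519+0.000j S between n1,n6
  Y(R8) = 0.02985+0.000j S between n6,n0
  Y(R9) = 0.03236+0.000j S between n1,n4
  Y(R10) = 0.02433+0.000j S between n7,n6
  Y(C3) = 0.000+0.002830j S between n0,n6
  V1: constraint V(n7)−V(n4) = 38.9
  I1: injects 0.00157 A into n4 (from n7)
Assemble and solve the 8×8 MNA system:
  V(n1)=-4.082-8.235j  V(n2)=-4.120-8.126j  V(n3)=0.3989-0.2532j  V(n4)=-37.64+3.975j  V(n5)=1.449+0.3452j  V(n6)=-0.05297+0.04112j  V(n7)=1.262+3.975j
  i(V1)=-1.091+0.3627j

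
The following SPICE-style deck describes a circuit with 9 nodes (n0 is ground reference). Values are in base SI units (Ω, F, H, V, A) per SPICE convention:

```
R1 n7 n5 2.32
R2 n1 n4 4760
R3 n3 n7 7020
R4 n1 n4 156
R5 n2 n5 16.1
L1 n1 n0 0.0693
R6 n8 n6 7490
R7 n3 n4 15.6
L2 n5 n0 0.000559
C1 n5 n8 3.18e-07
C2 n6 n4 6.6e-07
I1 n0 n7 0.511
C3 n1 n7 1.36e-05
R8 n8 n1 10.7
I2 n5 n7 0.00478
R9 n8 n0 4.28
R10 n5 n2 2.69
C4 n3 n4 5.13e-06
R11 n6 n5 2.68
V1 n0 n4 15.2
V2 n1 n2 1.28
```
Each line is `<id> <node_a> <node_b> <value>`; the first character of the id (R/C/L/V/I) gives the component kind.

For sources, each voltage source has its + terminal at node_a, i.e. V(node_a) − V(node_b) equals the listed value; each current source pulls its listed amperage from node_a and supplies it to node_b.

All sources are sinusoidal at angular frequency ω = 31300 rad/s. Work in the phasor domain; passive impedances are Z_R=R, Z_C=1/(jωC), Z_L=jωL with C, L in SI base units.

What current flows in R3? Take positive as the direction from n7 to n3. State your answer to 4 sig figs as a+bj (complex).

0.003056-0.0003251j A

Element admittances at ω=31300 rad/s:
  Y(R1) = 0.4310+0.000j S between n7,n5
  Y(R2) = 0.0002101+0.000j S between n1,n4
  Y(R3) = 0.0001425+0.000j S between n3,n7
  Y(R4) = 0.006410+0.000j S between n1,n4
  Y(R5) = 0.06211+0.000j S between n2,n5
  Y(L1) = 0.000-0.0004610j S between n1,n0
  Y(R6) = 0.0001335+0.000j S between n8,n6
  Y(R7) = 0.06410+0.000j S between n3,n4
  Y(L2) = 0.000-0.05715j S between n5,n0
  Y(C1) = 0.000+0.009953j S between n5,n8
  Y(C2) = 0.000+0.02066j S between n6,n4
  I1: injects 0.511 A into n7 (from n0)
  Y(C3) = 0.000+0.4257j S between n1,n7
  Y(R8) = 0.09346+0.000j S between n8,n1
  I2: injects 0.00478 A into n7 (from n5)
  Y(R9) = 0.2336+0.000j S between n8,n0
  Y(R10) = 0.3717+0.000j S between n5,n2
  Y(C4) = 0.000+0.1606j S between n3,n4
  Y(R11) = 0.3731+0.000j S between n6,n5
  V1: constraint V(n0)−V(n4) = 15.2
  V2: constraint V(n1)−V(n2) = 1.28
Assemble and solve the 10×10 MNA system:
  V(n1)=6.153-1.760j  V(n2)=4.873-1.760j  V(n3)=-15.20-0.01711j  V(n4)=-15.20+0.000j  V(n5)=5.603-2.194j  V(n6)=5.417-3.335j  V(n7)=6.260-2.299j  V(n8)=1.814-0.3889j
  i(V1)=-0.2133-0.4139j  i(V2)=-0.3166+0.1883j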